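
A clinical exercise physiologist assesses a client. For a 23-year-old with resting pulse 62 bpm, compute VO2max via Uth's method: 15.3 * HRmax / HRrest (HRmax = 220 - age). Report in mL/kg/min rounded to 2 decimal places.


Step 1: HRmax = 220 - 23 = 197 bpm
Step 2: Ratio = 197 / 62 = 3.1774
Step 3: VO2max = 15.3 * 3.1774 = 48.61 mL/kg/min

48.61 mL/kg/min


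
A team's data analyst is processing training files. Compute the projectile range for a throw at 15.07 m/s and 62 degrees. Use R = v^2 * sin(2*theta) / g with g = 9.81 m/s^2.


Two times the angle = 124 degrees
sin(124) = 0.829038
R = 227.1049 * 0.829038 / 9.81 = 19.193 m

19.193 m


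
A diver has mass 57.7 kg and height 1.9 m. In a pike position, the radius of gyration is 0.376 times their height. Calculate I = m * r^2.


r = 0.376 * 1.9 = 0.7144 m
I = m * r^2 = 57.7 * 0.510367 = 29.448 kg*m^2

29.448 kg*m^2


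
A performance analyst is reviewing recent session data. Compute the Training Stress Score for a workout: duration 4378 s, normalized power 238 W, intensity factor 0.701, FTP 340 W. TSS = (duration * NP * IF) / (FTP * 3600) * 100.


Product = 4378 * 238 * 0.701 = 730416.764
Base = 340 * 3600 = 1224000
TSS = 730416.764 / 1224000 * 100 = 59.67

59.67 TSS


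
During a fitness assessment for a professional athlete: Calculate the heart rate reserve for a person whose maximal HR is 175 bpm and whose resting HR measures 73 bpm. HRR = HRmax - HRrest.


HRmax = 175 bpm
HRrest = 73 bpm
HRR = 175 - 73 = 102 bpm

102 bpm


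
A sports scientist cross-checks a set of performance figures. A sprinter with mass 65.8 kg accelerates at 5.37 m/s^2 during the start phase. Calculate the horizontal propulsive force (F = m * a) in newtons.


F = m * a
= 65.8 * 5.37
= 353.35 N

353.35 N


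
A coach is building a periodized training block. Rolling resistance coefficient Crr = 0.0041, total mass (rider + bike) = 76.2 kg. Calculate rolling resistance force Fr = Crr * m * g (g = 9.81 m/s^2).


Fr = Crr * m * g
= 0.0041 * 76.2 * 9.81
= 3.065 N

3.065 N


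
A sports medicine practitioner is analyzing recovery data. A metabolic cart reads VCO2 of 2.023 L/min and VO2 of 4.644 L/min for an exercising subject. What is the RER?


RER = VCO2 / VO2 = 2.023 / 4.644 = 0.4356

0.4356


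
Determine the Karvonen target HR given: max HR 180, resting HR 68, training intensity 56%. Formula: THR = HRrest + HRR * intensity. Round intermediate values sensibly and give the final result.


HRR = HRmax - HRrest = 180 - 68 = 112
THR = 68 + 112 * 0.56
= 130.72 bpm

130.72 bpm


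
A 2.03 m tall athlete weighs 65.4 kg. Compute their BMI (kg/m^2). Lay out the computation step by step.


height^2 = 4.1209 m^2
BMI = 65.4 / 4.1209 = 15.87 kg/m^2

15.87 kg/m^2


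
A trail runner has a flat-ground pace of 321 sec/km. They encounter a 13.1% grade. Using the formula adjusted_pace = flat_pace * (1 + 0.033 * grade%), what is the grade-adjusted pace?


Grade factor = 1 + 0.033 * 13.1 = 1.4323
Adjusted = 321 * 1.4323 = 459.77 sec/km

459.77 s/km


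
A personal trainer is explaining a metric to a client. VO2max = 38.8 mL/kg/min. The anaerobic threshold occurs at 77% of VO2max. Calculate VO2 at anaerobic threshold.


AT fraction = 77 / 100 = 0.77
AT VO2 = 38.8 * 0.77
= 29.88 mL/kg/min

29.88 mL/kg/min


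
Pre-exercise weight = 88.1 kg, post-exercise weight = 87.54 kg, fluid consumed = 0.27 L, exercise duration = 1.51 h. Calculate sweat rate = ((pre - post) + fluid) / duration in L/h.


Weight loss = 88.1 - 87.54 = 0.56 kg (approx L)
Total sweat = 0.56 + 0.27 = 0.83 L
Sweat rate = 0.83 / 1.51 = 0.55 L/h

0.55 L/h


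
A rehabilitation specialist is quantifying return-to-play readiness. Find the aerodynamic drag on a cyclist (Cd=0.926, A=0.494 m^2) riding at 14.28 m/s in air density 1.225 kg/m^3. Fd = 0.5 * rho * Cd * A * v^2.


Fd = 0.5 * 1.225 * 0.926 * 0.494 * 14.28^2
= 0.5 * 1.225 * 0.926 * 0.494 * 203.9184
= 57.135 N

57.135 N


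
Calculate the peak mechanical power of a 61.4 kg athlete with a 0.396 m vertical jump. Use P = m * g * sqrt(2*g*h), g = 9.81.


First, sqrt(2gh) = sqrt(2 * 9.81 * 0.396)
= sqrt(7.76952) = 2.787386 m/s
Power = 61.4 * 9.81 * 2.787386 = 1678.94 W

1678.94 W


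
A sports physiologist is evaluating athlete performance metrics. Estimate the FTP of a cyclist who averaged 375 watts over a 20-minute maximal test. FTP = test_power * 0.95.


FTP = 375 * 0.95 = 356.25 W

356.25 W


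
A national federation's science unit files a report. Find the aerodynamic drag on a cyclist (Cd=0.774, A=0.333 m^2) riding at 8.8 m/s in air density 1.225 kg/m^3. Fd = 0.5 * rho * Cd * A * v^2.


Fd = 0.5 * 1.225 * 0.774 * 0.333 * 8.8^2
= 0.5 * 1.225 * 0.774 * 0.333 * 77.44
= 12.225 N

12.225 N


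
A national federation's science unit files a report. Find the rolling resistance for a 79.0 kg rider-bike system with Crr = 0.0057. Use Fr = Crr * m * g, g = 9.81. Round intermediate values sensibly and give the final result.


m * g = 79.0 * 9.81 = 774.99 N
Fr = 0.0057 * 774.99 = 4.417 N

4.417 N


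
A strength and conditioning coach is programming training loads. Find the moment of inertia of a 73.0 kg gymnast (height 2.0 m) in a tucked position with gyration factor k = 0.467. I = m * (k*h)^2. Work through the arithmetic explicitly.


Radius of gyration = 0.467 * 2.0 = 0.934 m
I = 73.0 * 0.934^2
= 73.0 * 0.872356
= 63.682 kg*m^2

63.682 kg*m^2


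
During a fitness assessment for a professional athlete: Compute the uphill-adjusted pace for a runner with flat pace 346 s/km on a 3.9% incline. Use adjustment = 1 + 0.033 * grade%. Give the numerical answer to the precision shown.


Adjustment factor = 1 + 0.033 * 3.9 = 1.1287
Grade-adjusted pace = 346 * 1.1287 = 390.53 s/km

390.53 s/km


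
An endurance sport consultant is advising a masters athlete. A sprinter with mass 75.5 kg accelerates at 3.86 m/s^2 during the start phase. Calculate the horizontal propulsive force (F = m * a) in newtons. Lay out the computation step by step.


F = m * a
= 75.5 * 3.86
= 291.43 N

291.43 N


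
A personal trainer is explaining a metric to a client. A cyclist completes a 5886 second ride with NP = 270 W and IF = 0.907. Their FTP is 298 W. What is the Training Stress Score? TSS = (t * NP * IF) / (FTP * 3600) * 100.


t * NP * IF = 5886 * 270 * 0.907 = 1441422.54
FTP * 3600 = 1072800
TSS = (1441422.54 / 1072800) * 100 = 134.36

134.36 TSS


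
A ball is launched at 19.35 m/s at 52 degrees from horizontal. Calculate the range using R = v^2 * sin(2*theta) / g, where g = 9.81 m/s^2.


sin(2 * 52) = sin(104) = 0.970296
v^2 = 19.35^2 = 374.4225
R = 374.4225 * 0.970296 / 9.81
= 37.034 m

37.034 m


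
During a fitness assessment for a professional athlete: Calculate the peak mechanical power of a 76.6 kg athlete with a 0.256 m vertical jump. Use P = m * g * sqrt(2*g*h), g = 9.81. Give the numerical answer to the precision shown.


First, sqrt(2gh) = sqrt(2 * 9.81 * 0.256)
= sqrt(5.02272) = 2.241143 m/s
Power = 76.6 * 9.81 * 2.241143 = 1684.1 W

1684.1 W


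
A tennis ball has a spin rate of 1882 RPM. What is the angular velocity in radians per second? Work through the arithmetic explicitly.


Convert RPM to rad/s: multiply by 2*pi and divide by 60
omega = 1882 * 2 * pi / 60
= 197.083 rad/s

197.083 rad/s


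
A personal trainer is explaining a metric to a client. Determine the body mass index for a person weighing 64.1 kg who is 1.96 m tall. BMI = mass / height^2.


BMI = mass / height^2
= 64.1 / 1.96^2
= 64.1 / 3.8416
= 16.69 kg/m^2

16.69 kg/m^2


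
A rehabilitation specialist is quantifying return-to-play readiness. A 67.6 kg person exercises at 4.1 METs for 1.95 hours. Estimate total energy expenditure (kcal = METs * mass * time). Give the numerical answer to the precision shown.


Energy = METs * mass(kg) * time(h)
= 4.1 * 67.6 * 1.95
= 540.46 kcal

540.46 kcal


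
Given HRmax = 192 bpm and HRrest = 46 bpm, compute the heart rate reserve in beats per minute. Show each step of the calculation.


Heart rate reserve = maximum HR minus resting HR
HRR = 192 - 46 = 146 bpm

146 bpm


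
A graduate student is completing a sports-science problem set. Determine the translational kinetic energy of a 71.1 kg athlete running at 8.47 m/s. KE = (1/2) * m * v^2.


KE = 0.5 * m * v^2
= 0.5 * 71.1 * 8.47^2
= 0.5 * 71.1 * 71.7409
= 2550.39 J

2550.39 J


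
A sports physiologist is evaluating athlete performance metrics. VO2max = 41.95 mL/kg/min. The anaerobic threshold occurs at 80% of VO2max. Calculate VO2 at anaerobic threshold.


AT fraction = 80 / 100 = 0.8
AT VO2 = 41.95 * 0.8
= 33.56 mL/kg/min

33.56 mL/kg/min


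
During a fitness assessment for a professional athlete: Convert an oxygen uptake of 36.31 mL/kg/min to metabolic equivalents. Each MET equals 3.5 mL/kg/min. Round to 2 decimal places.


One MET = 3.5 mL/kg/min
Number of METs = 36.31 / 3.5
= 10.37 METs

10.37 METs


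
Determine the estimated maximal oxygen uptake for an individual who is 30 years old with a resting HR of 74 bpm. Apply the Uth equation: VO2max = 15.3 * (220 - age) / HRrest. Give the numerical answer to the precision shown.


HRmax = 220 - 30 = 190
VO2max = 15.3 * (190 / 74)
= 15.3 * 2.5676
= 39.28 mL/kg/min

39.28 mL/kg/min


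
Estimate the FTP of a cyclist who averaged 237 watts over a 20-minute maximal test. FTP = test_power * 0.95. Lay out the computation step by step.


FTP = 237 * 0.95 = 225.15 W

225.15 W


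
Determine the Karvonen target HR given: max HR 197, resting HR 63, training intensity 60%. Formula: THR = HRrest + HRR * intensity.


HRR = HRmax - HRrest = 197 - 63 = 134
THR = 63 + 134 * 0.6
= 143.4 bpm

143.4 bpm


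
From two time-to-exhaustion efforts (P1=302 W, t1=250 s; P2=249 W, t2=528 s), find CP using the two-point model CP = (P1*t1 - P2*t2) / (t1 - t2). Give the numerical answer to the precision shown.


Work in trial 1 = 75500 J
Work in trial 2 = 131472 J
Delta work = -55972 J
Delta time = -278 s
CP = -55972 / -278 = 201.34 W

201.34 W


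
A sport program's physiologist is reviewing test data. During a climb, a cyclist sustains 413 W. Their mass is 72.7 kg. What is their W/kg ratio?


Power-to-weight = 413 W / 72.7 kg
= 5.681 W/kg

5.681 W/kg


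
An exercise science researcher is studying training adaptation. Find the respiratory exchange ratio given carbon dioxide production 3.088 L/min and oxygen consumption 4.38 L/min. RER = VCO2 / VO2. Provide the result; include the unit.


VCO2 = 3.088 L/min
VO2 = 4.38 L/min
RER = 3.088 / 4.38 = 0.705

0.705


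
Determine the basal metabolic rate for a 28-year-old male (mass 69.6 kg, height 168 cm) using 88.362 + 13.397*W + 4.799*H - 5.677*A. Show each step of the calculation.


BMR = 88.362 + 13.397*69.6 + 4.799*168 - 5.677*28
= 1668.07 kcal/day

1668.07 kcal/day


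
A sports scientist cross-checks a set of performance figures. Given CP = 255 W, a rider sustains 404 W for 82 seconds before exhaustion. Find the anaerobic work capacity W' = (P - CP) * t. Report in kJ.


Excess power = 404 - 255 = 149 W
Work above CP = 149 * 82 = 12218 J
W' = 12.218 kJ

12.218 kJ


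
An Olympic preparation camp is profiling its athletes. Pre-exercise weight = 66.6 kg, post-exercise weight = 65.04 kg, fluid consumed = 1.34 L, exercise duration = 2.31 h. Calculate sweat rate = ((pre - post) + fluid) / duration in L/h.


Weight loss = 66.6 - 65.04 = 1.56 kg (approx L)
Total sweat = 1.56 + 1.34 = 2.9 L
Sweat rate = 2.9 / 2.31 = 1.255 L/h

1.255 L/h


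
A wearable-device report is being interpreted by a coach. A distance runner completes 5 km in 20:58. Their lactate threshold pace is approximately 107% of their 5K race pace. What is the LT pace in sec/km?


Convert to seconds: 20 min 58 s = 1258 s
Pace per km = 1258 / 5 = 251.6 s/km
LT pace = 251.6 * 1.07 = 269.21 s/km

269.21 s/km


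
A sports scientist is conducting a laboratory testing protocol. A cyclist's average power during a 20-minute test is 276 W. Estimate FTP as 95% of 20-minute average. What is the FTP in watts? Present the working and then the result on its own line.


FTP = 20-min power * 0.95
= 276 * 0.95
= 262.2 W

262.2 W


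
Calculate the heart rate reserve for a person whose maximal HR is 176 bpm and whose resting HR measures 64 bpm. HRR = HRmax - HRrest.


HRmax = 176 bpm
HRrest = 64 bpm
HRR = 176 - 64 = 112 bpm

112 bpm


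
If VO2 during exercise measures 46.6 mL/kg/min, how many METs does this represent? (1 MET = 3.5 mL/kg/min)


METs = VO2 / 3.5 = 46.6 / 3.5 = 13.31

13.31 METs


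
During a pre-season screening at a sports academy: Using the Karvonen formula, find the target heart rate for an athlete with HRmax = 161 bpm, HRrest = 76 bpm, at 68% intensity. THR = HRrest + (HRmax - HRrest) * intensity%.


HRR = 161 - 76 = 85
THR = 76 + 85 * 0.68
= 76 + 57.8
= 133.8 bpm

133.8 bpm


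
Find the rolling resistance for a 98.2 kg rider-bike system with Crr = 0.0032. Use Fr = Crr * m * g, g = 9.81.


m * g = 98.2 * 9.81 = 963.342 N
Fr = 0.0032 * 963.342 = 3.083 N

3.083 N


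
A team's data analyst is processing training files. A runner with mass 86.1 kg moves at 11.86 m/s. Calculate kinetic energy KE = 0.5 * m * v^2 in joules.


v^2 = 11.86^2 = 140.6596
KE = 0.5 * 86.1 * 140.6596
= 6055.4 J

6055.4 J


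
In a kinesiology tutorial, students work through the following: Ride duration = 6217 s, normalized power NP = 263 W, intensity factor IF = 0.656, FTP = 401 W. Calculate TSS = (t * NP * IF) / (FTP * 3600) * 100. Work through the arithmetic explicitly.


Numerator = 6217 * 263 * 0.656 = 1072606.576
Denominator = 401 * 3600 = 1443600
TSS = 1072606.576 / 1443600 * 100
= 74.3

74.3 TSS


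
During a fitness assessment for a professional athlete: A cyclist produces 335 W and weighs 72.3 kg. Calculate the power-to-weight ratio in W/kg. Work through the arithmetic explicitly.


P/W = power / mass
= 335 / 72.3
= 4.633 W/kg

4.633 W/kg


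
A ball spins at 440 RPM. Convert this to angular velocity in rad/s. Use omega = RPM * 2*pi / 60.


omega = 440 * 2 * pi / 60
= 440 * 6.28318531 / 60
= 2764.602 / 60
= 46.077 rad/s

46.077 rad/s


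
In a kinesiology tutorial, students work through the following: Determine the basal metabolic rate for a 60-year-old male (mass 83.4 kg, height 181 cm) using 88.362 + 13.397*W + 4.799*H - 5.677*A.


BMR = 88.362 + 13.397*83.4 + 4.799*181 - 5.677*60
= 1733.67 kcal/day

1733.67 kcal/day


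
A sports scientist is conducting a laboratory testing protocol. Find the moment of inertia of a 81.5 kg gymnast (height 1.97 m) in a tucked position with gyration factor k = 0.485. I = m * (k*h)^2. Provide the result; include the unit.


Radius of gyration = 0.485 * 1.97 = 0.95545 m
I = 81.5 * 0.95545^2
= 81.5 * 0.912885
= 74.4 kg*m^2

74.4 kg*m^2


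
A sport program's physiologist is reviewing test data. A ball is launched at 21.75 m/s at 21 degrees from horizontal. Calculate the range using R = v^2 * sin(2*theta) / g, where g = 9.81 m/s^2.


sin(2 * 21) = sin(42) = 0.669131
v^2 = 21.75^2 = 473.0625
R = 473.0625 * 0.669131 / 9.81
= 32.267 m

32.267 m


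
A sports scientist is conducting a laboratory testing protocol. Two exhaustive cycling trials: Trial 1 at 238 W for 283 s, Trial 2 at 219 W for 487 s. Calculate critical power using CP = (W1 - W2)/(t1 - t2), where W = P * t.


W1 = 238 * 283 = 67354 J
W2 = 219 * 487 = 106653 J
CP = (67354 - 106653) / (283 - 487)
= -39299 / -204
= 192.64 W

192.64 W


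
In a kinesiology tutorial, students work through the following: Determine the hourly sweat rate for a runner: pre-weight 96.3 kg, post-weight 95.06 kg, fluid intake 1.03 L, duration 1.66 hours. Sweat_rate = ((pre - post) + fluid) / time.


Mass lost = 96.3 - 95.06 = 1.24 kg
Add fluid consumed: 1.24 + 1.03 = 2.27 L total sweat
Sweat rate = 2.27 / 1.66 = 1.367 L/h

1.367 L/h


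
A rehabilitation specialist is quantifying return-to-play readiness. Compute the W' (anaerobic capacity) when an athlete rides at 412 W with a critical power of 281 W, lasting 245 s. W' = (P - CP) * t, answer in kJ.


Above-CP power = 131 W
Duration = 245 s
W' = 131 * 245 = 32095 J
Convert: 32095 / 1000 = 32.095 kJ

32.095 kJ


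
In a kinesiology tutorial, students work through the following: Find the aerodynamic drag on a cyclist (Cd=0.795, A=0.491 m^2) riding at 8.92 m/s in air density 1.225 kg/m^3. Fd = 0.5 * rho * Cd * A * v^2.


Fd = 0.5 * 1.225 * 0.795 * 0.491 * 8.92^2
= 0.5 * 1.225 * 0.795 * 0.491 * 79.5664
= 19.023 N

19.023 N


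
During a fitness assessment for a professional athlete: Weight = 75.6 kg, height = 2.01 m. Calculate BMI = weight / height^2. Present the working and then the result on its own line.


height^2 = 2.01^2 = 4.0401
BMI = 75.6 / 4.0401 = 18.71 kg/m^2

18.71 kg/m^2


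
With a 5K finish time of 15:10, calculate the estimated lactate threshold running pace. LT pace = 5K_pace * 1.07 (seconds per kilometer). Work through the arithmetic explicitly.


Race duration = 910 s for 5 km
Average pace = 910 / 5 = 182.0 s/km
LT pace = 182.0 * 1.07
= 194.74 s/km

194.74 s/km


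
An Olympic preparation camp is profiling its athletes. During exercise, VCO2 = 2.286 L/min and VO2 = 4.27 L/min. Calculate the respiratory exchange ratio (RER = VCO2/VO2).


RER = VCO2 / VO2
= 2.286 / 4.27
= 0.5354

0.5354


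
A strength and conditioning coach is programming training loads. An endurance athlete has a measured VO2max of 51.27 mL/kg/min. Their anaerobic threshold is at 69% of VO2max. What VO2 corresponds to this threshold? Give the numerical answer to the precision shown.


Anaerobic threshold VO2 = VO2max * 69%
= 51.27 * 0.69
= 35.38 mL/kg/min

35.38 mL/kg/min


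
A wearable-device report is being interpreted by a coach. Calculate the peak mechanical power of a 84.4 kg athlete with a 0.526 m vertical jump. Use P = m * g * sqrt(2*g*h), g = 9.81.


First, sqrt(2gh) = sqrt(2 * 9.81 * 0.526)
= sqrt(10.32012) = 3.212494 m/s
Power = 84.4 * 9.81 * 3.212494 = 2659.83 W

2659.83 W


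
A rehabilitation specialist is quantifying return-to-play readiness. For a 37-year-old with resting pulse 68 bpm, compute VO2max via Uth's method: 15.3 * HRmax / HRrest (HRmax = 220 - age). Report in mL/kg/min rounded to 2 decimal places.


Step 1: HRmax = 220 - 37 = 183 bpm
Step 2: Ratio = 183 / 68 = 2.6912
Step 3: VO2max = 15.3 * 2.6912 = 41.18 mL/kg/min

41.18 mL/kg/min


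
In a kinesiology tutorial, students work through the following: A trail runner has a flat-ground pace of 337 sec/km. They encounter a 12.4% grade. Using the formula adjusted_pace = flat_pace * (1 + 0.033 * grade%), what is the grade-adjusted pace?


Grade factor = 1 + 0.033 * 12.4 = 1.4092
Adjusted = 337 * 1.4092 = 474.9 sec/km

474.9 s/km


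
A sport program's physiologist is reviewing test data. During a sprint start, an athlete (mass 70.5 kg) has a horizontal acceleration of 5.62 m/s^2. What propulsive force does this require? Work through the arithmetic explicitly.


Propulsive force = mass * acceleration
= 70.5 kg * 5.62 m/s^2
= 396.21 N

396.21 N


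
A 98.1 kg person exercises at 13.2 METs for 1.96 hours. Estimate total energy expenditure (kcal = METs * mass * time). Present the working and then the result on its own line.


Energy = METs * mass(kg) * time(h)
= 13.2 * 98.1 * 1.96
= 2538.04 kcal

2538.04 kcal


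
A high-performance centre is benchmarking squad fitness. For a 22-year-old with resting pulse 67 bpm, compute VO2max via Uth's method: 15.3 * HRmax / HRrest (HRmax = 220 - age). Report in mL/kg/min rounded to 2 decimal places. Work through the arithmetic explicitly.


Step 1: HRmax = 220 - 22 = 198 bpm
Step 2: Ratio = 198 / 67 = 2.9552
Step 3: VO2max = 15.3 * 2.9552 = 45.21 mL/kg/min

45.21 mL/kg/min


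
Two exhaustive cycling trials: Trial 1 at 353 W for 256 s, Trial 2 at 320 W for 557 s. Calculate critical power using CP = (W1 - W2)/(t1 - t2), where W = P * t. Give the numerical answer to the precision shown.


W1 = 353 * 256 = 90368 J
W2 = 320 * 557 = 178240 J
CP = (90368 - 178240) / (256 - 557)
= -87872 / -301
= 291.93 W

291.93 W


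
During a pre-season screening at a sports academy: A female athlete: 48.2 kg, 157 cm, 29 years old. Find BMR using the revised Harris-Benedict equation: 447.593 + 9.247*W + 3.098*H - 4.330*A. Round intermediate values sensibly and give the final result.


Intercept = 447.593
Weight contribution = 9.247 * 48.2 = 445.7054
Height contribution = 3.098 * 157 = 486.386
Age contribution = 4.33 * 29 = 125.57
BMR = 447.593 + 445.7054 + 486.386 - 125.57
= 1254.11 kcal/day

1254.11 kcal/day


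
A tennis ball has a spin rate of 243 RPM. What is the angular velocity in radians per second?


Convert RPM to rad/s: multiply by 2*pi and divide by 60
omega = 243 * 2 * pi / 60
= 25.447 rad/s

25.447 rad/s


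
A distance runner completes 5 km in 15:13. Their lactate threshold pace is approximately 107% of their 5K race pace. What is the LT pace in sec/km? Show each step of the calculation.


Convert to seconds: 15 min 13 s = 913 s
Pace per km = 913 / 5 = 182.6 s/km
LT pace = 182.6 * 1.07 = 195.38 s/km

195.38 s/km


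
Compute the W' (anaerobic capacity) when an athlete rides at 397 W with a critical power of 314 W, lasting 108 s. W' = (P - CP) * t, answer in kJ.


Above-CP power = 83 W
Duration = 108 s
W' = 83 * 108 = 8964 J
Convert: 8964 / 1000 = 8.964 kJ

8.964 kJ


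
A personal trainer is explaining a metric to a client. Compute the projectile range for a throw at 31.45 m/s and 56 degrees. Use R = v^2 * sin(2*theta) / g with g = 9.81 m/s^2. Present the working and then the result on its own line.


Two times the angle = 112 degrees
sin(112) = 0.927184
R = 989.1025 * 0.927184 / 9.81 = 93.484 m

93.484 m


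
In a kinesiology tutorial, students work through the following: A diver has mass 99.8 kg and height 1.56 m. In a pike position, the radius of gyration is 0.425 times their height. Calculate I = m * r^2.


r = 0.425 * 1.56 = 0.663 m
I = m * r^2 = 99.8 * 0.439569 = 43.869 kg*m^2

43.869 kg*m^2


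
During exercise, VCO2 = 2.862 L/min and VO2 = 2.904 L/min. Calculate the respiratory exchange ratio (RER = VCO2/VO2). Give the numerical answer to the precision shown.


RER = VCO2 / VO2
= 2.862 / 2.904
= 0.9855

0.9855


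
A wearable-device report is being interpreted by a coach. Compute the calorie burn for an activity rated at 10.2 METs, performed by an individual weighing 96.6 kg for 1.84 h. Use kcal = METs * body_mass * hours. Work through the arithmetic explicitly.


Product of METs and mass = 10.2 * 96.6 = 985.32
Total kcal = 985.32 * 1.84 = 1812.99 kcal

1812.99 kcal


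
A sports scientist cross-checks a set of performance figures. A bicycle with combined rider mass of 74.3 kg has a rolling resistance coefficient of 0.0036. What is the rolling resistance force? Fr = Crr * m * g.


Fr = 0.0036 * 74.3 * 9.81
= 0.26748 * 9.81
= 2.624 N

2.624 N


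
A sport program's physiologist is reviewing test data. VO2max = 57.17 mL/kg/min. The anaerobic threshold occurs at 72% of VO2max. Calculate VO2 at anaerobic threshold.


AT fraction = 72 / 100 = 0.72
AT VO2 = 57.17 * 0.72
= 41.16 mL/kg/min

41.16 mL/kg/min


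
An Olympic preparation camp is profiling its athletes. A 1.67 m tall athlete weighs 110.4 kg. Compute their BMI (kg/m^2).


height^2 = 2.7889 m^2
BMI = 110.4 / 2.7889 = 39.59 kg/m^2

39.59 kg/m^2


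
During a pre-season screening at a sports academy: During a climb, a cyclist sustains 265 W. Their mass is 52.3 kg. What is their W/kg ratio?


Power-to-weight = 265 W / 52.3 kg
= 5.067 W/kg

5.067 W/kg


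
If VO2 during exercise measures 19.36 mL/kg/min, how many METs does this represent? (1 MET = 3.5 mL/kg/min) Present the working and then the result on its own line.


METs = VO2 / 3.5 = 19.36 / 3.5 = 5.53

5.53 METs


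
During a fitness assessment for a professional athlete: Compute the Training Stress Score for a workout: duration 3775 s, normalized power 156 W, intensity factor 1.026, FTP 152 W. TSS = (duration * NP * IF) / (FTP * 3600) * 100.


Product = 3775 * 156 * 1.026 = 604211.4
Base = 152 * 3600 = 547200
TSS = 604211.4 / 547200 * 100 = 110.42

110.42 TSS


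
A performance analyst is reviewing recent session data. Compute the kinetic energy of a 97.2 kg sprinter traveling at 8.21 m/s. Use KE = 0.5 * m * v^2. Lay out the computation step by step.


Velocity squared = 67.4041
KE = 0.5 * 97.2 * 67.4041 = 3275.84 J

3275.84 J


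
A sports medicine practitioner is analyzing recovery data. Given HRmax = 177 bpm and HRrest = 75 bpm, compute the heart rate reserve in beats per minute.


Heart rate reserve = maximum HR minus resting HR
HRR = 177 - 75 = 102 bpm

102 bpm


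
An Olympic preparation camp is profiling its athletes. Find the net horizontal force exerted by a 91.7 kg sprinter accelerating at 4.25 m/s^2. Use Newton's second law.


Newton's second law: F = m * a
F = 91.7 * 4.25 = 389.73 N

389.73 N


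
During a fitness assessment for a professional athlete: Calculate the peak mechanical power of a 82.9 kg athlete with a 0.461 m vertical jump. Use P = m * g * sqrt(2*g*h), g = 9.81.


First, sqrt(2gh) = sqrt(2 * 9.81 * 0.461)
= sqrt(9.04482) = 3.007461 m/s
Power = 82.9 * 9.81 * 3.007461 = 2445.81 W

2445.81 W


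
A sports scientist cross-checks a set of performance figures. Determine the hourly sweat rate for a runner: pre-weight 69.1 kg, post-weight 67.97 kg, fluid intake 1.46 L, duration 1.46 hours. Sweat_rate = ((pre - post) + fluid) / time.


Mass lost = 69.1 - 67.97 = 1.13 kg
Add fluid consumed: 1.13 + 1.46 = 2.59 L total sweat
Sweat rate = 2.59 / 1.46 = 1.774 L/h

1.774 L/h


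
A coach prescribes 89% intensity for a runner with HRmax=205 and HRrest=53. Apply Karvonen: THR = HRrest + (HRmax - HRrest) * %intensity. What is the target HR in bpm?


Heart rate reserve = 205 - 53 = 152
Intensity fraction = 89 / 100 = 0.89
THR = 53 + 152 * 0.89 = 188.28 bpm

188.28 bpm


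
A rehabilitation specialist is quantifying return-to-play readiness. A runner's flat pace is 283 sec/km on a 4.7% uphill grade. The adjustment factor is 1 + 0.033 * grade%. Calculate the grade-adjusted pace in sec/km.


Factor = 1 + 0.033 * 4.7 = 1.1551
Adjusted pace = 283 * 1.1551
= 326.89 sec/km

326.89 s/km


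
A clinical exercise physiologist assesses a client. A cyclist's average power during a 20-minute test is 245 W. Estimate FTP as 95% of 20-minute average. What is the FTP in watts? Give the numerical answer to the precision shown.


FTP = 20-min power * 0.95
= 245 * 0.95
= 232.75 W

232.75 W


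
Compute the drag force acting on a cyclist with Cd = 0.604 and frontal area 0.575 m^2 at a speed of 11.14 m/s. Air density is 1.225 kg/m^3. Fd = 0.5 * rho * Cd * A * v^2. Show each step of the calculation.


Step 1: v^2 = 124.0996
Step 2: Fd = 0.5 * 1.225 * 0.604 * 0.575 * 124.0996
= 26.399 N

26.399 N


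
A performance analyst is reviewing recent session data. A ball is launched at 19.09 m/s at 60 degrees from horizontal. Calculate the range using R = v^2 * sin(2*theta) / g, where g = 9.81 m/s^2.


sin(2 * 60) = sin(120) = 0.866025
v^2 = 19.09^2 = 364.4281
R = 364.4281 * 0.866025 / 9.81
= 32.172 m

32.172 m


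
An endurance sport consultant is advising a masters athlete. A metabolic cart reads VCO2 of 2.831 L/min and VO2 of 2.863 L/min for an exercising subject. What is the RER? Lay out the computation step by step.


RER = VCO2 / VO2 = 2.831 / 2.863 = 0.9888

0.9888


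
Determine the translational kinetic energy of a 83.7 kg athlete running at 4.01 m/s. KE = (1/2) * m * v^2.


KE = 0.5 * m * v^2
= 0.5 * 83.7 * 4.01^2
= 0.5 * 83.7 * 16.0801
= 672.95 J

672.95 J


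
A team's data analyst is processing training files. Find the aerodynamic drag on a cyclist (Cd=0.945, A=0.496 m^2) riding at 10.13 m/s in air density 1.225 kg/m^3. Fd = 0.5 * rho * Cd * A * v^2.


Fd = 0.5 * 1.225 * 0.945 * 0.496 * 10.13^2
= 0.5 * 1.225 * 0.945 * 0.496 * 102.6169
= 29.46 N

29.46 N


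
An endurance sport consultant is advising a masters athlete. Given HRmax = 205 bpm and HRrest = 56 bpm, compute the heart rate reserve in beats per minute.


Heart rate reserve = maximum HR minus resting HR
HRR = 205 - 56 = 149 bpm

149 bpm


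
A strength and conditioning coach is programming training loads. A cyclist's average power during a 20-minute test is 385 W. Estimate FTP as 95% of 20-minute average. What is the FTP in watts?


FTP = 20-min power * 0.95
= 385 * 0.95
= 365.75 W

365.75 W


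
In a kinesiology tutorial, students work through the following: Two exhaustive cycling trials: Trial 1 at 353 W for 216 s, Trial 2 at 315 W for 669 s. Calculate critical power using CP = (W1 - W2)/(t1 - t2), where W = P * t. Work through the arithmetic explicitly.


W1 = 353 * 216 = 76248 J
W2 = 315 * 669 = 210735 J
CP = (76248 - 210735) / (216 - 669)
= -134487 / -453
= 296.88 W

296.88 W


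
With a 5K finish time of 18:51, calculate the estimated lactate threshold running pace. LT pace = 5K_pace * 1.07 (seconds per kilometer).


Race duration = 1131 s for 5 km
Average pace = 1131 / 5 = 226.2 s/km
LT pace = 226.2 * 1.07
= 242.03 s/km

242.03 s/km


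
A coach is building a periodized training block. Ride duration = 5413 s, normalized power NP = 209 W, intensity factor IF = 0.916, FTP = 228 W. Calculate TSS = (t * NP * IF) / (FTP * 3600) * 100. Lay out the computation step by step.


Numerator = 5413 * 209 * 0.916 = 1036286.372
Denominator = 228 * 3600 = 820800
TSS = 1036286.372 / 820800 * 100
= 126.25

126.25 TSS


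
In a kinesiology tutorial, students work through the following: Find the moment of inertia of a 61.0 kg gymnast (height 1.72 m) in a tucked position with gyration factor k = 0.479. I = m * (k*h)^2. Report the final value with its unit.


Radius of gyration = 0.479 * 1.72 = 0.82388 m
I = 61.0 * 0.82388^2
= 61.0 * 0.678778
= 41.405 kg*m^2

41.405 kg*m^2


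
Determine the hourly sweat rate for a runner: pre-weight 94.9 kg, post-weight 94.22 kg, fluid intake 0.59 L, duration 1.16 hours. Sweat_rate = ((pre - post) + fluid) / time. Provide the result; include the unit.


Mass lost = 94.9 - 94.22 = 0.68 kg
Add fluid consumed: 0.68 + 0.59 = 1.27 L total sweat
Sweat rate = 1.27 / 1.16 = 1.095 L/h

1.095 L/h


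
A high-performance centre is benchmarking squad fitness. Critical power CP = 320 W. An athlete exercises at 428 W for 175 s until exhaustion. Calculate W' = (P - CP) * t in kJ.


P - CP = 428 - 320 = 108 W
W' = 108 * 175 = 18900 J
= 18900 / 1000 = 18.9 kJ

18.9 kJ


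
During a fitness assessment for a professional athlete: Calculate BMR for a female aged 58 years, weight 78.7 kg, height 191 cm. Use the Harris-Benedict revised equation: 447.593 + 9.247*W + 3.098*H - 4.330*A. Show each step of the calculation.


Substituting values:
W term = 9.247 * 78.7 = 727.7389
H term = 3.098 * 191 = 591.718
A term = 4.330 * 58 = 251.14
BMR = 1515.91 kcal/day

1515.91 kcal/day


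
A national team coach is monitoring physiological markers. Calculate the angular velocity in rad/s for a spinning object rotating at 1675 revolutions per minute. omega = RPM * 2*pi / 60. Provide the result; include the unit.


omega = RPM * 2*pi / 60
= 1675 * 6.28318531 / 60
= 175.406 rad/s

175.406 rad/s


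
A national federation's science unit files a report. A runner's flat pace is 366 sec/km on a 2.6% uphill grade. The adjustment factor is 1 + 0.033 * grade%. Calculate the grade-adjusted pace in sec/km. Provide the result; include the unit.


Factor = 1 + 0.033 * 2.6 = 1.0858
Adjusted pace = 366 * 1.0858
= 397.4 sec/km

397.4 s/km


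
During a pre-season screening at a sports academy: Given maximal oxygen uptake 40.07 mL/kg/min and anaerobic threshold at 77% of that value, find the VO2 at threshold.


Percentage as decimal = 0.77
VO2 at AT = 40.07 * 0.77 = 30.85 mL/kg/min

30.85 mL/kg/min


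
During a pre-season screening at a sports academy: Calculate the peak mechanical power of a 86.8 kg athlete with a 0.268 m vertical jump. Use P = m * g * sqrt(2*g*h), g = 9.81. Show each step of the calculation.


First, sqrt(2gh) = sqrt(2 * 9.81 * 0.268)
= sqrt(5.25816) = 2.293068 m/s
Power = 86.8 * 9.81 * 2.293068 = 1952.57 W

1952.57 W


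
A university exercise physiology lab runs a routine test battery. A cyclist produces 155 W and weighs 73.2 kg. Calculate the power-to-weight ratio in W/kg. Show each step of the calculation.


P/W = power / mass
= 155 / 73.2
= 2.117 W/kg

2.117 W/kg


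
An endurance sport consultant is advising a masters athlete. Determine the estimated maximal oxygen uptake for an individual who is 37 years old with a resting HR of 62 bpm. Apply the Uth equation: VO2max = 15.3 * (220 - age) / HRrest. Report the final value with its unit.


HRmax = 220 - 37 = 183
VO2max = 15.3 * (183 / 62)
= 15.3 * 2.9516
= 45.16 mL/kg/min

45.16 mL/kg/min


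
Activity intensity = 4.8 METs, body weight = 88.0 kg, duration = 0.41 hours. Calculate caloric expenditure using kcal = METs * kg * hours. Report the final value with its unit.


kcal = 4.8 * 88.0 * 0.41
= 422.4 * 0.41
= 173.18 kcal

173.18 kcal


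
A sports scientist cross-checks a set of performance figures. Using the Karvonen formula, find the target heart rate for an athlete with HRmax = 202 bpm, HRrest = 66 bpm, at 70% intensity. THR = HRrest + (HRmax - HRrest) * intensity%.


HRR = 202 - 66 = 136
THR = 66 + 136 * 0.7
= 66 + 95.2
= 161.2 bpm

161.2 bpm


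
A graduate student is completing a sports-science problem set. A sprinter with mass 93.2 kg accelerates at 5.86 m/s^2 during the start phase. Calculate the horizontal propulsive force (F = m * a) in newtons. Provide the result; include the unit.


F = m * a
= 93.2 * 5.86
= 546.15 N

546.15 N


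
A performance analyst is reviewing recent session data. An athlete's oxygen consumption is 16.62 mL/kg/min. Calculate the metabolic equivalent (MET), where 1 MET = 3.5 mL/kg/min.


MET = VO2 / 3.5
= 16.62 / 3.5
= 4.75 METs

4.75 METs


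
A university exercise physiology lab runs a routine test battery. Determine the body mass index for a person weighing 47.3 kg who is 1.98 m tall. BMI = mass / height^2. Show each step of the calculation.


BMI = mass / height^2
= 47.3 / 1.98^2
= 47.3 / 3.9204
= 12.07 kg/m^2

12.07 kg/m^2


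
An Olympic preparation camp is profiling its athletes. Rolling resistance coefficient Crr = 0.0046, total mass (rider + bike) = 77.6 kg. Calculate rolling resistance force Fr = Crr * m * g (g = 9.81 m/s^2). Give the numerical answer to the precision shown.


Fr = Crr * m * g
= 0.0046 * 77.6 * 9.81
= 3.502 N

3.502 N


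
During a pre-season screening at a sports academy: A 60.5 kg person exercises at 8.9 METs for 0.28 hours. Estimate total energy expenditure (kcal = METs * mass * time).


Energy = METs * mass(kg) * time(h)
= 8.9 * 60.5 * 0.28
= 150.77 kcal

150.77 kcal


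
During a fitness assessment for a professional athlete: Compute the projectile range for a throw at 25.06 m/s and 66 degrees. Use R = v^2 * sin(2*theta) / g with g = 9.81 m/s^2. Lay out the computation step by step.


Two times the angle = 132 degrees
sin(132) = 0.743145
R = 628.0036 * 0.743145 / 9.81 = 47.574 m

47.574 m


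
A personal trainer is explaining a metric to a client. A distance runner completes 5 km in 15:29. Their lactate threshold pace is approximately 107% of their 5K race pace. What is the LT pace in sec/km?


Convert to seconds: 15 min 29 s = 929 s
Pace per km = 929 / 5 = 185.8 s/km
LT pace = 185.8 * 1.07 = 198.81 s/km

198.81 s/km


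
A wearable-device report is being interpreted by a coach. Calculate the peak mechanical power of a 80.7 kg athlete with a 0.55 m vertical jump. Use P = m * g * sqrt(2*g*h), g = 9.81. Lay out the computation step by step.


First, sqrt(2gh) = sqrt(2 * 9.81 * 0.55)
= sqrt(10.791) = 3.284966 m/s
Power = 80.7 * 9.81 * 3.284966 = 2600.6 W

2600.6 W


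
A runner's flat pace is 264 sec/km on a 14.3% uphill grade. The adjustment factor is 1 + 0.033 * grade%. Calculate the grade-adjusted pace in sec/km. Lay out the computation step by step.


Factor = 1 + 0.033 * 14.3 = 1.4719
Adjusted pace = 264 * 1.4719
= 388.58 sec/km

388.58 s/km


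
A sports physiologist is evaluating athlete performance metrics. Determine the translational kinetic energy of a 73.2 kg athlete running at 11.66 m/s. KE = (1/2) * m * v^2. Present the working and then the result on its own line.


KE = 0.5 * m * v^2
= 0.5 * 73.2 * 11.66^2
= 0.5 * 73.2 * 135.9556
= 4975.97 J

4975.97 J


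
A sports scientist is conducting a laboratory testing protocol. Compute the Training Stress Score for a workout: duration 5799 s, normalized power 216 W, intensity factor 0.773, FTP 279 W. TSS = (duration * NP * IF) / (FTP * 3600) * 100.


Product = 5799 * 216 * 0.773 = 968247.432
Base = 279 * 3600 = 1004400
TSS = 968247.432 / 1004400 * 100 = 96.4

96.4 TSS


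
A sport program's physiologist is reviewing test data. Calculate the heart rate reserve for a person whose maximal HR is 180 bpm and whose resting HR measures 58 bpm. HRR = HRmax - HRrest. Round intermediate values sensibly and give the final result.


HRmax = 180 bpm
HRrest = 58 bpm
HRR = 180 - 58 = 122 bpm

122 bpm


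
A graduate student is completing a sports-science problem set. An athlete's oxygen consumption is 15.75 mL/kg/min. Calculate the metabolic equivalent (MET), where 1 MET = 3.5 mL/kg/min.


MET = VO2 / 3.5
= 15.75 / 3.5
= 4.5 METs

4.5 METs


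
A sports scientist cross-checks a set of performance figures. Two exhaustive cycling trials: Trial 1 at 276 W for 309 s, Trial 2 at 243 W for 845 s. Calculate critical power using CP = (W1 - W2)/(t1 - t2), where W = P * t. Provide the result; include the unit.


W1 = 276 * 309 = 85284 J
W2 = 243 * 845 = 205335 J
CP = (85284 - 205335) / (309 - 845)
= -120051 / -536
= 223.98 W

223.98 W


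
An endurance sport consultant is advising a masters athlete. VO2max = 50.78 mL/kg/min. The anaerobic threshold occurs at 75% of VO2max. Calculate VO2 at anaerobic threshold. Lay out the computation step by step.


AT fraction = 75 / 100 = 0.75
AT VO2 = 50.78 * 0.75
= 38.09 mL/kg/min

38.09 mL/kg/min


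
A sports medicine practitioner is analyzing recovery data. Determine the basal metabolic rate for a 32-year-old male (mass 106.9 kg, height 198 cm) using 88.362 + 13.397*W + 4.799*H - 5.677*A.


BMR = 88.362 + 13.397*106.9 + 4.799*198 - 5.677*32
= 2289.04 kcal/day

2289.04 kcal/day


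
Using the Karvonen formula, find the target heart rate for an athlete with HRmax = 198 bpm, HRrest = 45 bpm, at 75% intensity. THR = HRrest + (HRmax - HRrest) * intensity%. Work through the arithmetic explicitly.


HRR = 198 - 45 = 153
THR = 45 + 153 * 0.75
= 45 + 114.75
= 159.75 bpm

159.75 bpm


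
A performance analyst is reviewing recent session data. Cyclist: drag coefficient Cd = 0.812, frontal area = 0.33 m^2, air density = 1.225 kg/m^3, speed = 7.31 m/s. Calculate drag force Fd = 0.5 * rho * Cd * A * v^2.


v^2 = 7.31^2 = 53.4361
Fd = 0.5 * 1.225 * 0.812 * 0.33 * 53.4361
= 8.77 N

8.77 N


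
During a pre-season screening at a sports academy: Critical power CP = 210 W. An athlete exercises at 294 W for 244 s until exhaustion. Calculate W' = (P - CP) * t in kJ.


P - CP = 294 - 210 = 84 W
W' = 84 * 244 = 20496 J
= 20496 / 1000 = 20.496 kJ

20.496 kJ


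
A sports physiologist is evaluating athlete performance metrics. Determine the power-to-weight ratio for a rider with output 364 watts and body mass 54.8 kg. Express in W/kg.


P/W = 364 / 54.8 = 6.642 W/kg

6.642 W/kg


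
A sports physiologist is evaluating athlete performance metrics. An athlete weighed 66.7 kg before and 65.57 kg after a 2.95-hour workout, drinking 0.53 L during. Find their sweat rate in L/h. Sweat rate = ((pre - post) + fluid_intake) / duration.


Body mass change = 1.13 kg
Total sweat loss = 1.13 + 0.53 = 1.66 L
Rate = 1.66 / 2.95 = 0.563 L/h

0.563 L/h
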